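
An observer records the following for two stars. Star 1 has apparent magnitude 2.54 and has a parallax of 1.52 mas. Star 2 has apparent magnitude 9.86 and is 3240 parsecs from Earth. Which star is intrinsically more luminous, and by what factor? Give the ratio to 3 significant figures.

Star 1 is more luminous, by a factor of 34.9.

Star 1: p = 1.52 mas = 1.52×10^-3″ → d = 1/p = 657.9 pc
Star 1: M = m − 5 log₁₀ d + 5 = 2.54 − 5·2.8182 + 5 = -6.551
Star 2: M = m − 5 log₁₀ d + 5 = 9.86 − 5·3.5105 + 5 = -2.693
ΔM = M_1 − M_2 = -6.551 − (-2.693) = -3.858; smaller M is more luminous → Star 1.
L ratio = 10^(0.4 |ΔM|) = 10^1.543 = 34.93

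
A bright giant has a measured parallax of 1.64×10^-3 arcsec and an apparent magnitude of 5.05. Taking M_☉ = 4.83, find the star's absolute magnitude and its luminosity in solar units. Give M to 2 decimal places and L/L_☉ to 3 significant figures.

d = 1/p = 1/1.64×10^-3″ = 609.8 pc
M = m − 5 log₁₀ d + 5 = 5.05 − 5·2.7852 + 5 = -3.876
M − M_☉ = -3.876 − 4.83 = -8.706
L/L_☉ = 10^(−0.4 × -8.706) = 3036

M ≈ -3.88; L/L_☉ ≈ 3040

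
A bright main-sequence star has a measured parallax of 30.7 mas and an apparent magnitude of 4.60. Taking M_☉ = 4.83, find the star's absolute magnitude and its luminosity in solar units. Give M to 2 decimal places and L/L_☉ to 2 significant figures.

M ≈ 2.04; L/L_☉ ≈ 13

d = 1/p = 1000/30.7 mas = 32.57 pc
M = m − 5 log₁₀ d + 5 = 4.60 − 5·1.5129 + 5 = 2.036
M − M_☉ = 2.036 − 4.83 = -2.794
L/L_☉ = 10^(−0.4 × -2.794) = 13.11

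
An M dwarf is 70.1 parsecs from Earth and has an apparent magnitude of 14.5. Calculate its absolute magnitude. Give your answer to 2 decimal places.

M ≈ 10.27

5 log₁₀(d/10 pc) = 5 log₁₀(70.10) − 5 = 4.229
M = m − 5 log₁₀(d/10) = 14.5 − 4.229 = 10.271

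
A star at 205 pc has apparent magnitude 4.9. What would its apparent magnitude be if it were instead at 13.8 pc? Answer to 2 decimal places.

m ≈ -0.96

Flux ∝ 1/d², so Δm = 5 log₁₀(d₂/d₁) = 5 log₁₀(13.8/205) = -5.859
m₂ = m₁ + Δm = 4.9 + (-5.859) = -0.959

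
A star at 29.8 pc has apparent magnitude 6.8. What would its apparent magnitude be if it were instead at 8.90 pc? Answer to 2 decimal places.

Flux ∝ 1/d², so Δm = 5 log₁₀(d₂/d₁) = 5 log₁₀(8.90/29.8) = -2.624
m₂ = m₁ + Δm = 6.8 + (-2.624) = 4.176

m ≈ 4.18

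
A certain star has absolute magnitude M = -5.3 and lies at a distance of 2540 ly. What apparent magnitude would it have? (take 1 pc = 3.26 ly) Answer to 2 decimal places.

m ≈ 4.16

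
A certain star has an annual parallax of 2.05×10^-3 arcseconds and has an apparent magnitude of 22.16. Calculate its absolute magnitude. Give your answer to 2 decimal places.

d = 1/p = 1/2.05×10^-3″ = 487.8 pc
5 log₁₀(d/10 pc) = 5 log₁₀(487.8) − 5 = 8.441
M = m − 5 log₁₀(d/10) = 22.16 − 8.441 = 13.719

M ≈ 13.72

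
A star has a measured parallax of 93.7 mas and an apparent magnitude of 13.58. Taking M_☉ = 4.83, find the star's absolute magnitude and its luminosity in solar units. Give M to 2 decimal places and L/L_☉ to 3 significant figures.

M ≈ 13.44; L/L_☉ ≈ 3.60×10^-4

d = 1/p = 1000/93.7 mas = 10.67 pc
M = m − 5 log₁₀ d + 5 = 13.58 − 5·1.0283 + 5 = 13.439
M − M_☉ = 13.439 − 4.83 = 8.609
L/L_☉ = 10^(−0.4 × 8.609) = 3.602×10^-4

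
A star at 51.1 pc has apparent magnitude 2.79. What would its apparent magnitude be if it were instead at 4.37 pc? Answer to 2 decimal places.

Flux ∝ 1/d², so Δm = 5 log₁₀(d₂/d₁) = 5 log₁₀(4.37/51.1) = -5.340
m₂ = m₁ + Δm = 2.79 + (-5.340) = -2.550

m ≈ -2.55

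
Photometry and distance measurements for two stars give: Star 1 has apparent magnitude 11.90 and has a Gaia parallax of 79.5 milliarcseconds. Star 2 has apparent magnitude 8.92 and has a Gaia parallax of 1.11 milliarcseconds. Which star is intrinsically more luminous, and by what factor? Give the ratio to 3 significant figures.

Star 2 is more luminous, by a factor of 79800.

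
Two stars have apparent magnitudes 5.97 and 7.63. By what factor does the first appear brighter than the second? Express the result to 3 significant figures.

Magnitude difference = -1.66
Flux ratio = 10^(−0.4 Δm) = 10^(−0.4 × -1.66) = 10^0.664 = 4.613

4.61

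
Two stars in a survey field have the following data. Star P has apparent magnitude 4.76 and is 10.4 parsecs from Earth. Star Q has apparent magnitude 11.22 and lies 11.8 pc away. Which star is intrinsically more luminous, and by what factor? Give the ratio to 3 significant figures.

Star P: M = m − 5 log₁₀ d + 5 = 4.76 − 5·1.0170 + 5 = 4.675
Star Q: M = m − 5 log₁₀ d + 5 = 11.22 − 5·1.0719 + 5 = 10.861
ΔM = M_P − M_Q = 4.675 − (10.861) = -6.186; smaller M is more luminous → Star P.
L ratio = 10^(0.4 |ΔM|) = 10^2.474 = 298.1

Star P is more luminous, by a factor of 298.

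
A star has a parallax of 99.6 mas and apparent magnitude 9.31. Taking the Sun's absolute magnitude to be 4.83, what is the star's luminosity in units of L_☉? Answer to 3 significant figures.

d = 1/p = 1000/99.6 mas = 10.04 pc
M = m − 5 log₁₀ d + 5 = 9.31 − 5·1.0017 + 5 = 9.301
M − M_☉ = 9.301 − 4.83 = 4.471
L/L_☉ = 10^(−0.4 × 4.471) = 0.01627

L/L_☉ ≈ 0.0163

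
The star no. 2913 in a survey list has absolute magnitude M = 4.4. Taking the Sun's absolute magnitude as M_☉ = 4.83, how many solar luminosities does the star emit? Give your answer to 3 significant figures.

L/L_☉ ≈ 1.49

M − M_☉ = 4.4 − 4.83 = -0.430
L/L_☉ = 10^(−0.4 (M − M_☉)) = 10^0.172 = 1.486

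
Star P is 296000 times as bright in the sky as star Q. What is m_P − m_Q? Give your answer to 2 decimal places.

m_P − m_Q ≈ -13.68

Pogson: Δm = −2.5 log₁₀(ratio) = −2.5 log₁₀(296000) = −2.5 × 5.4713 = -13.678
Star P is brighter, so it has the smaller magnitude: the difference is negative.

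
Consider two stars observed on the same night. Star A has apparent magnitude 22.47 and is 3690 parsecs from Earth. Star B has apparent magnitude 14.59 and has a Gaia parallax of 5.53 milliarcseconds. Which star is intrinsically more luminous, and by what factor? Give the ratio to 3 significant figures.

Star B is more luminous, by a factor of 3.41.

Star A: M = m − 5 log₁₀ d + 5 = 22.47 − 5·3.5670 + 5 = 9.635
Star B: p = 5.53 mas = 5.53×10^-3″ → d = 1/p = 180.8 pc
Star B: M = m − 5 log₁₀ d + 5 = 14.59 − 5·2.2573 + 5 = 8.304
ΔM = M_A − M_B = 9.635 − (8.304) = 1.331; smaller M is more luminous → Star B.
L ratio = 10^(0.4 |ΔM|) = 10^0.532 = 3.408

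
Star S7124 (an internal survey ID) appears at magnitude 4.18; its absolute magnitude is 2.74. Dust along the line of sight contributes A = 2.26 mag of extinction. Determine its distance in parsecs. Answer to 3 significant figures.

m − M = 5 log₁₀(d/10 pc) + A  ⇒  4.18 − (2.74) − 2.26 = 5 log₁₀(d/10)
-0.820 = 5 log₁₀(d/10)
log₁₀ d = (m − M − A)/5 + 1 = 0.8360
d = 10^0.8360 = 6.855 pc

d ≈ 6.85 pc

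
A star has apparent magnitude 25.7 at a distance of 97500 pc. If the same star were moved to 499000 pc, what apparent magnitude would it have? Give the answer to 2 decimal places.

Flux ∝ 1/d², so Δm = 5 log₁₀(d₂/d₁) = 5 log₁₀(499000/97500) = 3.545
m₂ = m₁ + Δm = 25.7 + (3.545) = 29.245

m ≈ 29.25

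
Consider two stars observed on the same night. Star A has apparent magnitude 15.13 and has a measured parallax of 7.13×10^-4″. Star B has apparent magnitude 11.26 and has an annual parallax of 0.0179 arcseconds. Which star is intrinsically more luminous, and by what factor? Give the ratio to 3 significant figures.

Star A is more luminous, by a factor of 17.8.

Star A: d = 1/p = 1/7.13×10^-4″ = 1403 pc
Star A: M = m − 5 log₁₀ d + 5 = 15.13 − 5·3.1469 + 5 = 4.395
Star B: d = 1/p = 1/0.0179″ = 55.87 pc
Star B: M = m − 5 log₁₀ d + 5 = 11.26 − 5·1.7471 + 5 = 7.524
ΔM = M_A − M_B = 4.395 − (7.524) = -3.129; smaller M is more luminous → Star A.
L ratio = 10^(0.4 |ΔM|) = 10^1.252 = 17.85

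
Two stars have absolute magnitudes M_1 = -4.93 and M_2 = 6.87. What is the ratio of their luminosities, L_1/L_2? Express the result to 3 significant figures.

L_1/L_2 ≈ 52500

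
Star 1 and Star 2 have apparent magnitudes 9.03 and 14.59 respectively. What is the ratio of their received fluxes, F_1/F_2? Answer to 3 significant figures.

F_1/F_2 ≈ 167

Δm = 9.03 − (14.59) = -5.56
Flux ratio = 10^(−0.4 Δm) = 10^(−0.4 × -5.56) = 10^2.224 = 167.5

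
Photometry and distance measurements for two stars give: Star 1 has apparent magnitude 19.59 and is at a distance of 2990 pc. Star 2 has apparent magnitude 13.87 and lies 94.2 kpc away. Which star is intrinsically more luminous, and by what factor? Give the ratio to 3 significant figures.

Star 1: M = m − 5 log₁₀ d + 5 = 19.59 − 5·3.4757 + 5 = 7.212
Star 2: d = 94.2 kpc = 94200 pc
Star 2: M = m − 5 log₁₀ d + 5 = 13.87 − 5·4.9741 + 5 = -6.000
ΔM = M_1 − M_2 = 7.212 − (-6.000) = 13.212; smaller M is more luminous → Star 2.
L ratio = 10^(0.4 |ΔM|) = 10^5.285 = 192600

Star 2 is more luminous, by a factor of 193000.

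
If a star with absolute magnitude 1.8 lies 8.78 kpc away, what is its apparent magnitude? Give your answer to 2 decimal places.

m ≈ 16.52

d = 8.78 kpc = 8780 pc
m = M + 5 log₁₀ d − 5 = 1.8 + 5·3.9435 − 5 = 16.517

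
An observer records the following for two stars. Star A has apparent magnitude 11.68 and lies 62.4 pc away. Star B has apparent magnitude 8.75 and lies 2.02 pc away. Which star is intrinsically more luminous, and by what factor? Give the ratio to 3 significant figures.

Star A: M = m − 5 log₁₀ d + 5 = 11.68 − 5·1.7952 + 5 = 7.704
Star B: M = m − 5 log₁₀ d + 5 = 8.75 − 5·0.3054 + 5 = 12.223
ΔM = M_A − M_B = 7.704 − (12.223) = -4.519; smaller M is more luminous → Star A.
L ratio = 10^(0.4 |ΔM|) = 10^1.808 = 64.22

Star A is more luminous, by a factor of 64.2.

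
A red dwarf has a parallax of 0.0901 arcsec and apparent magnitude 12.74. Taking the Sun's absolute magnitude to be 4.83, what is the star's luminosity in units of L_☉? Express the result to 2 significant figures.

L/L_☉ ≈ 8.4×10^-4

d = 1/p = 1/0.0901″ = 11.10 pc
M = m − 5 log₁₀ d + 5 = 12.74 − 5·1.0453 + 5 = 12.514
M − M_☉ = 12.514 − 4.83 = 7.684
L/L_☉ = 10^(−0.4 × 7.684) = 8.444×10^-4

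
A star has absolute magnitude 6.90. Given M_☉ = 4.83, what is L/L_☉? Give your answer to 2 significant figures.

M − M_☉ = 6.90 − 4.83 = 2.070
L/L_☉ = 10^(−0.4 (M − M_☉)) = 10^-0.828 = 0.1486

L/L_☉ ≈ 0.15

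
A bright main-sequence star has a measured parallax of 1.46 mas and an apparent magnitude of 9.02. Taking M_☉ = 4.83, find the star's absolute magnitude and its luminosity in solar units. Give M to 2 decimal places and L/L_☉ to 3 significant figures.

d = 1/p = 1000/1.46 mas = 684.9 pc
M = m − 5 log₁₀ d + 5 = 9.02 − 5·2.8356 + 5 = -0.158
M − M_☉ = -0.158 − 4.83 = -4.988
L/L_☉ = 10^(−0.4 × -4.988) = 98.92

M ≈ -0.16; L/L_☉ ≈ 98.9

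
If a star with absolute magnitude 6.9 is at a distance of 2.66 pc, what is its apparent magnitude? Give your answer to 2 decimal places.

m ≈ 4.02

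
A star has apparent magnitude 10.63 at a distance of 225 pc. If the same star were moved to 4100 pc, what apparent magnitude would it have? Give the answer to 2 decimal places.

m ≈ 16.93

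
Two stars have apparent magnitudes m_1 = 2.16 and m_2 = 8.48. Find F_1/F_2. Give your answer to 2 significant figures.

F_1/F_2 ≈ 340

Δm = 2.16 − (8.48) = -6.32
Flux ratio = 10^(−0.4 Δm) = 10^(−0.4 × -6.32) = 10^2.528 = 337.3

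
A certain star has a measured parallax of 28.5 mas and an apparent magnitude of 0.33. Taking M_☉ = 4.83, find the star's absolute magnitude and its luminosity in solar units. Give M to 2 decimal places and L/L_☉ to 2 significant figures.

d = 1/p = 1000/28.5 mas = 35.09 pc
M = m − 5 log₁₀ d + 5 = 0.33 − 5·1.5452 + 5 = -2.396
M − M_☉ = -2.396 − 4.83 = -7.226
L/L_☉ = 10^(−0.4 × -7.226) = 776.8

M ≈ -2.40; L/L_☉ ≈ 780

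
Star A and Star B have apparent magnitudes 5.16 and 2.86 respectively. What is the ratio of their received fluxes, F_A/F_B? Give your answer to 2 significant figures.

F_A/F_B ≈ 0.12

Magnitude difference = 2.30
Flux ratio = 10^(−0.4 Δm) = 10^(−0.4 × 2.30) = 10^-0.920 = 0.1202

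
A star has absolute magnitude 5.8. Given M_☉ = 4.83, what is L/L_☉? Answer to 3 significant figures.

L/L_☉ ≈ 0.409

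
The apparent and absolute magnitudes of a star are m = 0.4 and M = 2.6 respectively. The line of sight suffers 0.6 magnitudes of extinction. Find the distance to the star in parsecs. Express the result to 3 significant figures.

m − M = 5 log₁₀(d/10 pc) + A  ⇒  0.4 − (2.6) − 0.6 = 5 log₁₀(d/10)
-2.800 = 5 log₁₀(d/10)
log₁₀ d = (m − M − A)/5 + 1 = 0.4400
d = 10^0.4400 = 2.754 pc

d ≈ 2.75 pc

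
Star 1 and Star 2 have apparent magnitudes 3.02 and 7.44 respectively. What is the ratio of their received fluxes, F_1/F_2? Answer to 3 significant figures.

Magnitude difference = -4.42
Flux ratio = 10^(−0.4 Δm) = 10^(−0.4 × -4.42) = 10^1.768 = 58.61

F_1/F_2 ≈ 58.6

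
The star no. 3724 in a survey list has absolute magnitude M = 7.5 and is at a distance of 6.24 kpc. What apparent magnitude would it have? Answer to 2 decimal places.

m ≈ 21.48

d = 6.24 kpc = 6240 pc
m = M + 5 log₁₀ d − 5 = 7.5 + 5·3.7952 − 5 = 21.476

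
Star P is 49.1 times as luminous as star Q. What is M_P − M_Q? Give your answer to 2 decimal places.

Pogson: ΔM = −2.5 log₁₀(ratio) = −2.5 log₁₀(49.1) = −2.5 × 1.6911 = -4.228
Star P is brighter, so it has the smaller magnitude: the difference is negative.

M_P − M_Q ≈ -4.23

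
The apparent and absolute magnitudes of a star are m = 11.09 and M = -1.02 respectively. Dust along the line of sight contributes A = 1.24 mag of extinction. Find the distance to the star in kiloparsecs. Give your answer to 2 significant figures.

m − M = 5 log₁₀(d/10 pc) + A  ⇒  11.09 − (-1.02) − 1.24 = 5 log₁₀(d/10)
10.870 = 5 log₁₀(d/10)
log₁₀ d = (m − M − A)/5 + 1 = 3.1740
d = 10^3.1740 = 1493 pc
= 1.493 kpc

d ≈ 1.5 kpc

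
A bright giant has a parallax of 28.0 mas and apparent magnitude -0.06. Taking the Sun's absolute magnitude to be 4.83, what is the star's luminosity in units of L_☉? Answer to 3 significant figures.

d = 1/p = 1000/28.0 mas = 35.71 pc
M = m − 5 log₁₀ d + 5 = -0.06 − 5·1.5528 + 5 = -2.824
M − M_☉ = -2.824 − 4.83 = -7.654
L/L_☉ = 10^(−0.4 × -7.654) = 1153

L/L_☉ ≈ 1150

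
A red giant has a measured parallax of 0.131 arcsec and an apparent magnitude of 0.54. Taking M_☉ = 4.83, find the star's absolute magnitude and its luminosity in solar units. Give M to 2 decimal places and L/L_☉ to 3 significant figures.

M ≈ 1.13; L/L_☉ ≈ 30.3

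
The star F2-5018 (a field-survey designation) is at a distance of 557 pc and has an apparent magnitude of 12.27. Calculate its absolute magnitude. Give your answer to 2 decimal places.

M ≈ 3.54

5 log₁₀(d/10 pc) = 5 log₁₀(557.0) − 5 = 8.729
M = m − 5 log₁₀(d/10) = 12.27 − 8.729 = 3.541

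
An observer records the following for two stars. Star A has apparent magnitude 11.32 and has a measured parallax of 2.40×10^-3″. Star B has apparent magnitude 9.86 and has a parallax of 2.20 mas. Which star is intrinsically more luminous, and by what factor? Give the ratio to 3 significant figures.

Star B is more luminous, by a factor of 4.57.

Star A: d = 1/p = 1/2.40×10^-3″ = 416.7 pc
Star A: M = m − 5 log₁₀ d + 5 = 11.32 − 5·2.6198 + 5 = 3.221
Star B: p = 2.20 mas = 2.20×10^-3″ → d = 1/p = 454.5 pc
Star B: M = m − 5 log₁₀ d + 5 = 9.86 − 5·2.6576 + 5 = 1.572
ΔM = M_A − M_B = 3.221 − (1.572) = 1.649; smaller M is more luminous → Star B.
L ratio = 10^(0.4 |ΔM|) = 10^0.660 = 4.566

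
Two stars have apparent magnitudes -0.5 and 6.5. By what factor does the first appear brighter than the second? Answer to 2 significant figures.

630

Magnitude difference = -7.0
Flux ratio = 10^(−0.4 Δm) = 10^(−0.4 × -7.0) = 10^2.800 = 631.0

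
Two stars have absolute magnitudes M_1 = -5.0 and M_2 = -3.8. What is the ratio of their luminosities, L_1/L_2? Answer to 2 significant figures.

ΔM = M_1 − M_2 = -1.2
L_1/L_2 = 10^(−0.4 ΔM) = 10^0.480 = 3.020

L_1/L_2 ≈ 3.0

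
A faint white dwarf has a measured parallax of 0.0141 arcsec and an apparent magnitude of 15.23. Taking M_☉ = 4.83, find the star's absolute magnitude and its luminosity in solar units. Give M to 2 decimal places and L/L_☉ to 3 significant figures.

M ≈ 10.98; L/L_☉ ≈ 3.48×10^-3

d = 1/p = 1/0.0141″ = 70.92 pc
M = m − 5 log₁₀ d + 5 = 15.23 − 5·1.8508 + 5 = 10.976
M − M_☉ = 10.976 − 4.83 = 6.146
L/L_☉ = 10^(−0.4 × 6.146) = 3.480×10^-3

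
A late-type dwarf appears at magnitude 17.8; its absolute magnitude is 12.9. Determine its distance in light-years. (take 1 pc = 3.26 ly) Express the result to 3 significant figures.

μ = m − M = 4.900
m − M = 5 log₁₀ d − 5
log₁₀ d = (m − M)/5 + 1 = 1.9800
d = 10^1.9800 = 95.50 pc
= 311.3 ly

d ≈ 311 ly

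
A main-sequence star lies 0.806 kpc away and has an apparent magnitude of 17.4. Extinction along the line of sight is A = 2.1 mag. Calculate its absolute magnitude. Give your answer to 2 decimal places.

d = 0.806 kpc = 806.0 pc
5 log₁₀(d/10 pc) = 5 log₁₀(806.0) − 5 = 9.532
M = m − 5 log₁₀(d/10) − A = 17.4 − 9.532 − 2.1 = 5.768

M ≈ 5.77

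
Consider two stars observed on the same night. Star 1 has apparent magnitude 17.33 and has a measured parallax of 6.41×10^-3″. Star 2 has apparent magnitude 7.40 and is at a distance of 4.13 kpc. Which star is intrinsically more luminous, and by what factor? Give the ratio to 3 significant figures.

Star 1: d = 1/p = 1/6.41×10^-3″ = 156.0 pc
Star 1: M = m − 5 log₁₀ d + 5 = 17.33 − 5·2.1931 + 5 = 11.364
Star 2: d = 4.13 kpc = 4130 pc
Star 2: M = m − 5 log₁₀ d + 5 = 7.40 − 5·3.6160 + 5 = -5.680
ΔM = M_1 − M_2 = 11.364 − (-5.680) = 17.044; smaller M is more luminous → Star 2.
L ratio = 10^(0.4 |ΔM|) = 10^6.818 = 6.571×10^6

Star 2 is more luminous, by a factor of 6.57×10^6.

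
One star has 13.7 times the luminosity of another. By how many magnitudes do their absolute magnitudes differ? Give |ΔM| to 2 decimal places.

|ΔM| ≈ 2.84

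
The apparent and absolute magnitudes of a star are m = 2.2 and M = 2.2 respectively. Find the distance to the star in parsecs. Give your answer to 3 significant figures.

d ≈ 10.0 pc

Distance modulus: m − M = 2.2 − (2.2) = 0.000
m − M = 5 log₁₀ d − 5
log₁₀ d = (m − M)/5 + 1 = 1.0000
d = 10^1.0000 = 10.00 pc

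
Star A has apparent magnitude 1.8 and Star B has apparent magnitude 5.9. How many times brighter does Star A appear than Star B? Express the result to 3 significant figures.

43.7

Δm = 1.8 − (5.9) = -4.1
Flux ratio = 10^(−0.4 Δm) = 10^(−0.4 × -4.1) = 10^1.640 = 43.65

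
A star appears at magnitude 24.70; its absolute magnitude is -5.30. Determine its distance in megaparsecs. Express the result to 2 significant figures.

d ≈ 10 Mpc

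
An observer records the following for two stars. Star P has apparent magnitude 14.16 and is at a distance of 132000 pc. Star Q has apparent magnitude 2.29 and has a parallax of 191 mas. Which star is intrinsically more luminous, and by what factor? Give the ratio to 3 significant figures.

Star P: M = m − 5 log₁₀ d + 5 = 14.16 − 5·5.1206 + 5 = -6.443
Star Q: p = 191 mas = 0.191″ → d = 1/p = 5.236 pc
Star Q: M = m − 5 log₁₀ d + 5 = 2.29 − 5·0.7190 + 5 = 3.695
ΔM = M_P − M_Q = -6.443 − (3.695) = -10.138; smaller M is more luminous → Star P.
L ratio = 10^(0.4 |ΔM|) = 10^4.055 = 11360

Star P is more luminous, by a factor of 11400.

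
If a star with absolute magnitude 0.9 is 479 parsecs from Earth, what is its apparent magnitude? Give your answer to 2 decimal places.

m = M + 5 log₁₀ d − 5 = 0.9 + 5·2.6803 − 5 = 9.302

m ≈ 9.30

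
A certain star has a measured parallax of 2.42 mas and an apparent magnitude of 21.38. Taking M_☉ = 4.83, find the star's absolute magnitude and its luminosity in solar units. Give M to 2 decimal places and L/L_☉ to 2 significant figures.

d = 1/p = 1000/2.42 mas = 413.2 pc
M = m − 5 log₁₀ d + 5 = 21.38 − 5·2.6162 + 5 = 13.299
M − M_☉ = 13.299 − 4.83 = 8.469
L/L_☉ = 10^(−0.4 × 8.469) = 4.096×10^-4

M ≈ 13.30; L/L_☉ ≈ 4.1×10^-4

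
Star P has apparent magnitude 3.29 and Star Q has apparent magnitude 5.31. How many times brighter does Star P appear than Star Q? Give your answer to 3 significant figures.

6.43

Δm = 3.29 − (5.31) = -2.02
Flux ratio = 10^(−0.4 Δm) = 10^(−0.4 × -2.02) = 10^0.808 = 6.427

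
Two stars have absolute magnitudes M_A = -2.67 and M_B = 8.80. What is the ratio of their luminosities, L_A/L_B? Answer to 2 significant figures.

ΔM = M_A − M_B = -11.47
L_A/L_B = 10^(−0.4 ΔM) = 10^4.588 = 38730

L_A/L_B ≈ 39000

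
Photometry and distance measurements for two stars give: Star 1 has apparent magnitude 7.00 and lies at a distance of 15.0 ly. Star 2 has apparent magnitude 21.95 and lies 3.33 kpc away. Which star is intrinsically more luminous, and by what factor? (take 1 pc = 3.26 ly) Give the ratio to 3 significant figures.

Star 1 is more luminous, by a factor of 1.82.

Star 1: d = 15.0 ly / 3.26 = 4.601 pc
Star 1: M = m − 5 log₁₀ d + 5 = 7.00 − 5·0.6629 + 5 = 8.686
Star 2: d = 3.33 kpc = 3330 pc
Star 2: M = m − 5 log₁₀ d + 5 = 21.95 − 5·3.5224 + 5 = 9.338
ΔM = M_1 − M_2 = 8.686 − (9.338) = -0.652; smaller M is more luminous → Star 1.
L ratio = 10^(0.4 |ΔM|) = 10^0.261 = 1.823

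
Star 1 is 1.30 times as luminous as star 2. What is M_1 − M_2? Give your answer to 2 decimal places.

M_1 − M_2 ≈ -0.28

Pogson: ΔM = −2.5 log₁₀(ratio) = −2.5 log₁₀(1.30) = −2.5 × 0.1139 = -0.285
Star 1 is brighter, so it has the smaller magnitude: the difference is negative.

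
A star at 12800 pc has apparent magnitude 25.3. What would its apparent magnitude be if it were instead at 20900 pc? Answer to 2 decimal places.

Flux ∝ 1/d², so Δm = 5 log₁₀(d₂/d₁) = 5 log₁₀(20900/12800) = 1.065
m₂ = m₁ + Δm = 25.3 + (1.065) = 26.365

m ≈ 26.36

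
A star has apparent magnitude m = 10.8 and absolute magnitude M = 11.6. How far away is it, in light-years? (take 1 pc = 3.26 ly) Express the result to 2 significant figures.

μ = m − M = -0.800
m − M = 5 log₁₀ d − 5
log₁₀ d = (m − M)/5 + 1 = 0.8400
d = 10^0.8400 = 6.918 pc
= 22.55 ly

d ≈ 23 ly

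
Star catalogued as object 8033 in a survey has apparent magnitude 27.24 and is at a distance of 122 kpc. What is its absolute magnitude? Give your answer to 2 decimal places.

d = 122 kpc = 122000 pc
5 log₁₀(d/10 pc) = 5 log₁₀(122000) − 5 = 20.432
M = m − 5 log₁₀(d/10) = 27.24 − 20.432 = 6.808

M ≈ 6.81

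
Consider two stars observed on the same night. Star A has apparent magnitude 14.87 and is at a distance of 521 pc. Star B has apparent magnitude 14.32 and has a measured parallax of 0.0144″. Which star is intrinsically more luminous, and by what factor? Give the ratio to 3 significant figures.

Star A: M = m − 5 log₁₀ d + 5 = 14.87 − 5·2.7168 + 5 = 6.286
Star B: d = 1/p = 1/0.0144″ = 69.44 pc
Star B: M = m − 5 log₁₀ d + 5 = 14.32 − 5·1.8416 + 5 = 10.112
ΔM = M_A − M_B = 6.286 − (10.112) = -3.826; smaller M is more luminous → Star A.
L ratio = 10^(0.4 |ΔM|) = 10^1.530 = 33.92

Star A is more luminous, by a factor of 33.9.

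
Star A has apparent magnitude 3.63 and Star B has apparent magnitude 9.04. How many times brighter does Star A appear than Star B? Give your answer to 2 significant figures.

150

Magnitude difference = -5.41
Flux ratio = 10^(−0.4 Δm) = 10^(−0.4 × -5.41) = 10^2.164 = 145.9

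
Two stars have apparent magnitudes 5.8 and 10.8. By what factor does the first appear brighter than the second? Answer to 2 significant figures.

100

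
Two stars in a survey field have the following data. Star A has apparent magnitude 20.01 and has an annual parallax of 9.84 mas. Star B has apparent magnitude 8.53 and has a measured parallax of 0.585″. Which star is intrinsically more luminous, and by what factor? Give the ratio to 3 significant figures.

Star B is more luminous, by a factor of 11.1.

Star A: p = 9.84 mas = 9.84×10^-3″ → d = 1/p = 101.6 pc
Star A: M = m − 5 log₁₀ d + 5 = 20.01 − 5·2.0070 + 5 = 14.975
Star B: d = 1/p = 1/0.585″ = 1.709 pc
Star B: M = m − 5 log₁₀ d + 5 = 8.53 − 5·0.2328 + 5 = 12.366
ΔM = M_A − M_B = 14.975 − (12.366) = 2.609; smaller M is more luminous → Star B.
L ratio = 10^(0.4 |ΔM|) = 10^1.044 = 11.06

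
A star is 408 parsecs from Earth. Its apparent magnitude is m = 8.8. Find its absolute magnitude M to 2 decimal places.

M ≈ 0.75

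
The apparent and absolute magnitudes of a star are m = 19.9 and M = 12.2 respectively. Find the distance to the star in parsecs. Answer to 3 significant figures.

d ≈ 347 pc

Distance modulus: m − M = 19.9 − (12.2) = 7.700
m − M = 5 log₁₀ d − 5
log₁₀ d = (m − M)/5 + 1 = 2.5400
d = 10^2.5400 = 346.7 pc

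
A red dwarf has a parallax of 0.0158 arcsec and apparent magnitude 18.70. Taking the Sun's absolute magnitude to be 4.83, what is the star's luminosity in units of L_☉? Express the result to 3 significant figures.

L/L_☉ ≈ 1.13×10^-4

d = 1/p = 1/0.0158″ = 63.29 pc
M = m − 5 log₁₀ d + 5 = 18.70 − 5·1.8013 + 5 = 14.693
M − M_☉ = 14.693 − 4.83 = 9.863
L/L_☉ = 10^(−0.4 × 9.863) = 1.134×10^-4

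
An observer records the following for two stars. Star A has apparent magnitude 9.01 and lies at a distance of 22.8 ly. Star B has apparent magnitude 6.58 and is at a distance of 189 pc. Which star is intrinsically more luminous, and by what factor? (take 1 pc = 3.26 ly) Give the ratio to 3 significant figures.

Star A: d = 22.8 ly / 3.26 = 6.994 pc
Star A: M = m − 5 log₁₀ d + 5 = 9.01 − 5·0.8447 + 5 = 9.786
Star B: M = m − 5 log₁₀ d + 5 = 6.58 − 5·2.2765 + 5 = 0.198
ΔM = M_A − M_B = 9.786 − (0.198) = 9.589; smaller M is more luminous → Star B.
L ratio = 10^(0.4 |ΔM|) = 10^3.835 = 6847

Star B is more luminous, by a factor of 6850.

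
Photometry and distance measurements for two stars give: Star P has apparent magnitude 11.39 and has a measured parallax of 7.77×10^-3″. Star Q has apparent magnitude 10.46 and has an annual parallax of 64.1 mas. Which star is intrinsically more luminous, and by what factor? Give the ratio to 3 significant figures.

Star P: d = 1/p = 1/7.77×10^-3″ = 128.7 pc
Star P: M = m − 5 log₁₀ d + 5 = 11.39 − 5·2.1096 + 5 = 5.842
Star Q: p = 64.1 mas = 0.0641″ → d = 1/p = 15.60 pc
Star Q: M = m − 5 log₁₀ d + 5 = 10.46 − 5·1.1931 + 5 = 9.494
ΔM = M_P − M_Q = 5.842 − (9.494) = -3.652; smaller M is more luminous → Star P.
L ratio = 10^(0.4 |ΔM|) = 10^1.461 = 28.90

Star P is more luminous, by a factor of 28.9.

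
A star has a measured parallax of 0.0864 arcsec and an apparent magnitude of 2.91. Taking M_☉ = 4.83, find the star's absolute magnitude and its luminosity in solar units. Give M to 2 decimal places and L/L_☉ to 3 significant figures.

d = 1/p = 1/0.0864″ = 11.57 pc
M = m − 5 log₁₀ d + 5 = 2.91 − 5·1.0635 + 5 = 2.593
M − M_☉ = 2.593 − 4.83 = -2.237
L/L_☉ = 10^(−0.4 × -2.237) = 7.852

M ≈ 2.59; L/L_☉ ≈ 7.85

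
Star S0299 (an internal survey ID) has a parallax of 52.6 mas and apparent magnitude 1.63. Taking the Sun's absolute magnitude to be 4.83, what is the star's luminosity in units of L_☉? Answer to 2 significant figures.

d = 1/p = 1000/52.6 mas = 19.01 pc
M = m − 5 log₁₀ d + 5 = 1.63 − 5·1.2790 + 5 = 0.235
M − M_☉ = 0.235 − 4.83 = -4.595
L/L_☉ = 10^(−0.4 × -4.595) = 68.87

L/L_☉ ≈ 69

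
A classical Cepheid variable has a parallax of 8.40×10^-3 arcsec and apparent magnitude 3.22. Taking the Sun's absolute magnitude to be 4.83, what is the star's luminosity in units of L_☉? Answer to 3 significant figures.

d = 1/p = 1/8.40×10^-3″ = 119.0 pc
M = m − 5 log₁₀ d + 5 = 3.22 − 5·2.0757 + 5 = -2.159
M − M_☉ = -2.159 − 4.83 = -6.989
L/L_☉ = 10^(−0.4 × -6.989) = 624.4

L/L_☉ ≈ 624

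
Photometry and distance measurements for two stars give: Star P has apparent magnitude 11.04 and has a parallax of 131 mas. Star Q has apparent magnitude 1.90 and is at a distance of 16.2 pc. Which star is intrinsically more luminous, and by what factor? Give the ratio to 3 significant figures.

Star P: p = 131 mas = 0.131″ → d = 1/p = 7.634 pc
Star P: M = m − 5 log₁₀ d + 5 = 11.04 − 5·0.8827 + 5 = 11.626
Star Q: M = m − 5 log₁₀ d + 5 = 1.90 − 5·1.2095 + 5 = 0.852
ΔM = M_P − M_Q = 11.626 − (0.852) = 10.774; smaller M is more luminous → Star Q.
L ratio = 10^(0.4 |ΔM|) = 10^4.310 = 20400

Star Q is more luminous, by a factor of 20400.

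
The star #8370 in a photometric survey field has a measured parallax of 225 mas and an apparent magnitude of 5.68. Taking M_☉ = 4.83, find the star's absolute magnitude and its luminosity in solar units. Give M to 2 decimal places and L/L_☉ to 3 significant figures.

d = 1/p = 1000/225 mas = 4.444 pc
M = m − 5 log₁₀ d + 5 = 5.68 − 5·0.6478 + 5 = 7.441
M − M_☉ = 7.441 − 4.83 = 2.611
L/L_☉ = 10^(−0.4 × 2.611) = 0.09029

M ≈ 7.44; L/L_☉ ≈ 0.0903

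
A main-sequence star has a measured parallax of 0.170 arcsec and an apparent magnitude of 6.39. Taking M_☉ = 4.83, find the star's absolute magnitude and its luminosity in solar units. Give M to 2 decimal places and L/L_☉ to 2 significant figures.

d = 1/p = 1/0.170″ = 5.882 pc
M = m − 5 log₁₀ d + 5 = 6.39 − 5·0.7696 + 5 = 7.542
M − M_☉ = 7.542 − 4.83 = 2.712
L/L_☉ = 10^(−0.4 × 2.712) = 0.08224

M ≈ 7.54; L/L_☉ ≈ 0.082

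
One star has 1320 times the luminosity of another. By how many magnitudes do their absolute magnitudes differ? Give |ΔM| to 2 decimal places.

|ΔM| ≈ 7.80

Pogson: ΔM = −2.5 log₁₀(ratio) = −2.5 log₁₀(1320) = −2.5 × 3.1206 = -7.801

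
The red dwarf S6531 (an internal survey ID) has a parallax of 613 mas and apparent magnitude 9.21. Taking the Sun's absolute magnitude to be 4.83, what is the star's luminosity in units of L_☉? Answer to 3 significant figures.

L/L_☉ ≈ 4.71×10^-4

d = 1/p = 1000/613 mas = 1.631 pc
M = m − 5 log₁₀ d + 5 = 9.21 − 5·0.2125 + 5 = 13.147
M − M_☉ = 13.147 − 4.83 = 8.317
L/L_☉ = 10^(−0.4 × 8.317) = 4.711×10^-4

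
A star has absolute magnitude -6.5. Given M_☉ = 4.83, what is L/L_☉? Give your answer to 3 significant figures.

M − M_☉ = -6.5 − 4.83 = -11.330
L/L_☉ = 10^(−0.4 (M − M_☉)) = 10^4.532 = 34040

L/L_☉ ≈ 34000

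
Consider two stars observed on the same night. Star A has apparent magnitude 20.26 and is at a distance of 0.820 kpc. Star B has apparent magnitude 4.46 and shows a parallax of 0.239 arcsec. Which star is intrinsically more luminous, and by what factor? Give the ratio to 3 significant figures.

Star B is more luminous, by a factor of 54.4.

Star A: d = 0.820 kpc = 820.0 pc
Star A: M = m − 5 log₁₀ d + 5 = 20.26 − 5·2.9138 + 5 = 10.691
Star B: d = 1/p = 1/0.239″ = 4.184 pc
Star B: M = m − 5 log₁₀ d + 5 = 4.46 − 5·0.6216 + 5 = 6.352
ΔM = M_A − M_B = 10.691 − (6.352) = 4.339; smaller M is more luminous → Star B.
L ratio = 10^(0.4 |ΔM|) = 10^1.736 = 54.40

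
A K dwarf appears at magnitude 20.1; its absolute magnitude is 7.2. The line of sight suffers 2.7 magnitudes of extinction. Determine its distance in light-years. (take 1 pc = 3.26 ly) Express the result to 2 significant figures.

d ≈ 3600 ly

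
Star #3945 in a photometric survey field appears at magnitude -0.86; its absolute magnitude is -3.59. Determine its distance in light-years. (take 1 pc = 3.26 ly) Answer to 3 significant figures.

Distance modulus: m − M = -0.86 − (-3.59) = 2.730
m − M = 5 log₁₀ d − 5
log₁₀ d = (m − M)/5 + 1 = 1.5460
d = 10^1.5460 = 35.16 pc
= 114.6 ly

d ≈ 115 ly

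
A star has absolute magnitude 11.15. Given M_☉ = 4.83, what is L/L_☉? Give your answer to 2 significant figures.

L/L_☉ ≈ 3.0×10^-3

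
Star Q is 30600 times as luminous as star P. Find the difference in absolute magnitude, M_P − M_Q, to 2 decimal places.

Pogson: ΔM = −2.5 log₁₀(ratio) = −2.5 log₁₀(30600) = −2.5 × 4.4857 = -11.214
Star Q is brighter so has the smaller magnitude: M_P − M_Q is positive.

M_P − M_Q ≈ 11.21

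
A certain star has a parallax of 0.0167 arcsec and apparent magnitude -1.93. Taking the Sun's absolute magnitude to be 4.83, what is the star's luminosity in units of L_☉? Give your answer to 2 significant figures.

d = 1/p = 1/0.0167″ = 59.88 pc
M = m − 5 log₁₀ d + 5 = -1.93 − 5·1.7773 + 5 = -5.816
M − M_☉ = -5.816 − 4.83 = -10.646
L/L_☉ = 10^(−0.4 × -10.646) = 18140

L/L_☉ ≈ 18000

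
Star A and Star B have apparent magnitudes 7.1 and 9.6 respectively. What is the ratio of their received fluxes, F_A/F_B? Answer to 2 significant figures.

F_A/F_B ≈ 10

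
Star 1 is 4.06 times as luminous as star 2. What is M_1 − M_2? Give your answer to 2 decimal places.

M_1 − M_2 ≈ -1.52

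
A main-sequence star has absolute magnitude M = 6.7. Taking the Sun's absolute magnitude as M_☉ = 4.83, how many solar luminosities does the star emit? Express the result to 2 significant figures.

L/L_☉ ≈ 0.18

M − M_☉ = 6.7 − 4.83 = 1.870
L/L_☉ = 10^(−0.4 (M − M_☉)) = 10^-0.748 = 0.1786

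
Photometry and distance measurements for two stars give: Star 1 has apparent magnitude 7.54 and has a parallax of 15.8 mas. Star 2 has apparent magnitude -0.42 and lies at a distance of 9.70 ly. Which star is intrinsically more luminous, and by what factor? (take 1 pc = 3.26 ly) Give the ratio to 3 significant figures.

Star 2 is more luminous, by a factor of 3.38.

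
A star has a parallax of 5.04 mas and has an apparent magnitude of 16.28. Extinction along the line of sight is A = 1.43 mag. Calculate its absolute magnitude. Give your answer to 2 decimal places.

M ≈ 8.36

p = 5.04 mas = 5.04×10^-3″ → d = 1/p = 198.4 pc
5 log₁₀(d/10 pc) = 5 log₁₀(198.4) − 5 = 6.488
M = m − 5 log₁₀(d/10) − A = 16.28 − 6.488 − 1.43 = 8.362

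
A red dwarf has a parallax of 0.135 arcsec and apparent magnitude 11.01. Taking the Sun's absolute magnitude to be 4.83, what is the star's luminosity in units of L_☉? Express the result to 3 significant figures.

L/L_☉ ≈ 1.85×10^-3

d = 1/p = 1/0.135″ = 7.407 pc
M = m − 5 log₁₀ d + 5 = 11.01 − 5·0.8697 + 5 = 11.662
M − M_☉ = 11.662 − 4.83 = 6.832
L/L_☉ = 10^(−0.4 × 6.832) = 1.851×10^-3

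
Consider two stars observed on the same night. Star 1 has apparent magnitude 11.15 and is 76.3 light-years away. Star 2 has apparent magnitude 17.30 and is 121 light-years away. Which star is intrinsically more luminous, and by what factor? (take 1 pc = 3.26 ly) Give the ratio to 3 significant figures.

Star 1 is more luminous, by a factor of 115.

Star 1: d = 76.3 ly / 3.26 = 23.40 pc
Star 1: M = m − 5 log₁₀ d + 5 = 11.15 − 5·1.3693 + 5 = 9.303
Star 2: d = 121 ly / 3.26 = 37.12 pc
Star 2: M = m − 5 log₁₀ d + 5 = 17.30 − 5·1.5696 + 5 = 14.452
ΔM = M_1 − M_2 = 9.303 − (14.452) = -5.149; smaller M is more luminous → Star 1.
L ratio = 10^(0.4 |ΔM|) = 10^2.059 = 114.7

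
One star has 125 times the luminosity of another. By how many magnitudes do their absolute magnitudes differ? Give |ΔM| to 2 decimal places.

|ΔM| ≈ 5.24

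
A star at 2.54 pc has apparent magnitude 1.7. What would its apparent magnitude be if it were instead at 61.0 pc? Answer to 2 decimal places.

m ≈ 8.60

Flux ∝ 1/d², so Δm = 5 log₁₀(d₂/d₁) = 5 log₁₀(61.0/2.54) = 6.902
m₂ = m₁ + Δm = 1.7 + (6.902) = 8.602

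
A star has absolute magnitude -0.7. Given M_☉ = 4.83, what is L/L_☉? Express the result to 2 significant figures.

M − M_☉ = -0.7 − 4.83 = -5.530
L/L_☉ = 10^(−0.4 (M − M_☉)) = 10^2.212 = 162.9

L/L_☉ ≈ 160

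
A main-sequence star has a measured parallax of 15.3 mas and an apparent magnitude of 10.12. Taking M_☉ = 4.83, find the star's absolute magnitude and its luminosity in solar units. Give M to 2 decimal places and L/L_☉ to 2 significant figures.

M ≈ 6.04; L/L_☉ ≈ 0.33

d = 1/p = 1000/15.3 mas = 65.36 pc
M = m − 5 log₁₀ d + 5 = 10.12 − 5·1.8153 + 5 = 6.043
M − M_☉ = 6.043 − 4.83 = 1.213
L/L_☉ = 10^(−0.4 × 1.213) = 0.3271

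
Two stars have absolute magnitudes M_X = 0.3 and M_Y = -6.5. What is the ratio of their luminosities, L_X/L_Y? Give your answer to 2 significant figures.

L_X/L_Y ≈ 1.9×10^-3

ΔM = M_X − M_Y = 6.8
L_X/L_Y = 10^(−0.4 ΔM) = 10^-2.720 = 1.905×10^-3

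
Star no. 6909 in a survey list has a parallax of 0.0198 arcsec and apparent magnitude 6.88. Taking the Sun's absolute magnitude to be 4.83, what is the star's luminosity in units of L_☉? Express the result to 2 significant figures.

L/L_☉ ≈ 3.9

d = 1/p = 1/0.0198″ = 50.51 pc
M = m − 5 log₁₀ d + 5 = 6.88 − 5·1.7033 + 5 = 3.363
M − M_☉ = 3.363 − 4.83 = -1.467
L/L_☉ = 10^(−0.4 × -1.467) = 3.861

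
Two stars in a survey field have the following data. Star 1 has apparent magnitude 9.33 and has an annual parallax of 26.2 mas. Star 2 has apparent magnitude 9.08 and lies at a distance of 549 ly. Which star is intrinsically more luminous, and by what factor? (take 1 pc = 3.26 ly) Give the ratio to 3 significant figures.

Star 1: p = 26.2 mas = 0.0262″ → d = 1/p = 38.17 pc
Star 1: M = m − 5 log₁₀ d + 5 = 9.33 − 5·1.5817 + 5 = 6.422
Star 2: d = 549 ly / 3.26 = 168.4 pc
Star 2: M = m − 5 log₁₀ d + 5 = 9.08 − 5·2.2264 + 5 = 2.948
ΔM = M_1 − M_2 = 6.422 − (2.948) = 3.473; smaller M is more luminous → Star 2.
L ratio = 10^(0.4 |ΔM|) = 10^1.389 = 24.51

Star 2 is more luminous, by a factor of 24.5.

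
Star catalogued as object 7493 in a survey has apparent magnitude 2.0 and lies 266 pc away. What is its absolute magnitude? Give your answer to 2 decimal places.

M ≈ -5.12

5 log₁₀(d/10 pc) = 5 log₁₀(266.0) − 5 = 7.124
M = m − 5 log₁₀(d/10) = 2.0 − 7.124 = -5.124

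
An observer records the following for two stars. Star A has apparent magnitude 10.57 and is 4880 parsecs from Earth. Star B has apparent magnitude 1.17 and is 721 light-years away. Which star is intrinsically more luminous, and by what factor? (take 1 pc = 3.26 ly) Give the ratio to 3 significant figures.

Star B is more luminous, by a factor of 11.8.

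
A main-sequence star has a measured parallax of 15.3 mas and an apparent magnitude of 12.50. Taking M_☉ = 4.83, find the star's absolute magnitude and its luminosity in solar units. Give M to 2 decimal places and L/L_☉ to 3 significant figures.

M ≈ 8.42; L/L_☉ ≈ 0.0365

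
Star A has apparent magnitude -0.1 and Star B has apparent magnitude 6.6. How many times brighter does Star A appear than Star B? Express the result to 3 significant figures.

479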